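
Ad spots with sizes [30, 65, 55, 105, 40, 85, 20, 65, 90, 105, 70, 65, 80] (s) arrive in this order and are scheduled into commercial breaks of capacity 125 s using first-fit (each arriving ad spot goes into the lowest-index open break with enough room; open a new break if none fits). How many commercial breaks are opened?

  30 → break 1 (new)  [load 30/125]
  65 → break 1  [load 95/125]
  55 → break 2 (new)  [load 55/125]
  105 → break 3 (new)  [load 105/125]
  40 → break 2  [load 95/125]
  85 → break 4 (new)  [load 85/125]
  20 → break 1  [load 115/125]
  65 → break 5 (new)  [load 65/125]
  90 → break 6 (new)  [load 90/125]
  105 → break 7 (new)  [load 105/125]
  70 → break 8 (new)  [load 70/125]
  65 → break 9 (new)  [load 65/125]
  80 → break 10 (new)  [load 80/125]
10 commercial breaks opened.

10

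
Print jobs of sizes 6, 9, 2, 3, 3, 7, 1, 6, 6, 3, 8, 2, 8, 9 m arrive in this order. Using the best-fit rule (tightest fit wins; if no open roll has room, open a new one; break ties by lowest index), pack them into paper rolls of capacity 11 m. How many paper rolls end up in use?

8

  6 → roll 1 (new)  [load 6/11]
  9 → roll 2 (new)  [load 9/11]
  2 → roll 2  [load 11/11]
  3 → roll 1  [load 9/11]
  3 → roll 3 (new)  [load 3/11]
  7 → roll 3  [load 10/11]
  1 → roll 3  [load 11/11]
  6 → roll 4 (new)  [load 6/11]
  6 → roll 5 (new)  [load 6/11]
  3 → roll 4  [load 9/11]
  8 → roll 6 (new)  [load 8/11]
  2 → roll 1  [load 11/11]
  8 → roll 7 (new)  [load 8/11]
  9 → roll 8 (new)  [load 9/11]
8 paper rolls opened.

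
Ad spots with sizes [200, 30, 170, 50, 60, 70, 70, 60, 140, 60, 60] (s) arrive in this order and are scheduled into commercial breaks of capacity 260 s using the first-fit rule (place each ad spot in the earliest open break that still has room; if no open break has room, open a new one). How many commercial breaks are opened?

4

  200 → break 1 (new)  [load 200/260]
  30 → break 1  [load 230/260]
  170 → break 2 (new)  [load 170/260]
  50 → break 2  [load 220/260]
  60 → break 3 (new)  [load 60/260]
  70 → break 3  [load 130/260]
  70 → break 3  [load 200/260]
  60 → break 3  [load 260/260]
  140 → break 4 (new)  [load 140/260]
  60 → break 4  [load 200/260]
  60 → break 4  [load 260/260]
4 commercial breaks opened.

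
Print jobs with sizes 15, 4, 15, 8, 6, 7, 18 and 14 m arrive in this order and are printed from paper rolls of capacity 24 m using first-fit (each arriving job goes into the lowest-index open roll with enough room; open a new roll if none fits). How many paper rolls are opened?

  15 → roll 1 (new)  [load 15/24]
  4 → roll 1  [load 19/24]
  15 → roll 2 (new)  [load 15/24]
  8 → roll 2  [load 23/24]
  6 → roll 3 (new)  [load 6/24]
  7 → roll 3  [load 13/24]
  18 → roll 4 (new)  [load 18/24]
  14 → roll 5 (new)  [load 14/24]
5 paper rolls opened.

5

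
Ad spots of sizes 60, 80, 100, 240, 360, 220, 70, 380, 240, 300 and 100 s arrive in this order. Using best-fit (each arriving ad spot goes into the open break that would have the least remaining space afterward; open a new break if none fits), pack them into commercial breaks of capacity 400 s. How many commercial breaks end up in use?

7

  60 → break 1 (new)  [load 60/400]
  80 → break 1  [load 140/400]
  100 → break 1  [load 240/400]
  240 → break 2 (new)  [load 240/400]
  360 → break 3 (new)  [load 360/400]
  220 → break 4 (new)  [load 220/400]
  70 → break 1  [load 310/400]
  380 → break 5 (new)  [load 380/400]
  240 → break 6 (new)  [load 240/400]
  300 → break 7 (new)  [load 300/400]
  100 → break 7  [load 400/400]
7 commercial breaks opened.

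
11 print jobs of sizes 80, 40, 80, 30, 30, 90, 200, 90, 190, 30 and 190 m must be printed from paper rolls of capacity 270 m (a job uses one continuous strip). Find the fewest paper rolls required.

Total = 200 + 190 + 190 + 90 + 90 + 80 + 80 + 40 + 30 + 30 + 30 = 1050 m.
Lower bound: ⌈1050/270⌉ = 4 paper rolls.
A packing using 4 paper rolls:
  roll 1: 200 + 40 + 30 = 270
  roll 2: 190 + 80 = 270
  roll 3: 190 + 80 = 270
  roll 4: 90 + 90 + 30 + 30 = 240
This matches the lower bound, so 4 is optimal.

4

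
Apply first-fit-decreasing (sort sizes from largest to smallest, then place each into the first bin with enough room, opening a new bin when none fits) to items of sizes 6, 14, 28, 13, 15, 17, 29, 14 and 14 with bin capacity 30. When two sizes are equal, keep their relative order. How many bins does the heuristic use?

6

Sorted descending: 29, 28, 17, 15, 14, 14, 14, 13, 6.
  29 → bin 1 (new)  [load 29/30]
  28 → bin 2 (new)  [load 28/30]
  17 → bin 3 (new)  [load 17/30]
  15 → bin 4 (new)  [load 15/30]
  14 → bin 4  [load 29/30]
  14 → bin 5 (new)  [load 14/30]
  14 → bin 5  [load 28/30]
  13 → bin 3  [load 30/30]
  6 → bin 6 (new)  [load 6/30]
6 bins opened.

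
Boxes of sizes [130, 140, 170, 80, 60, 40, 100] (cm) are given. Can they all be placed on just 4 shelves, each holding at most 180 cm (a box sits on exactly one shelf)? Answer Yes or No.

No

Total = 720 cm; ⌈720/180⌉ = 4.
The bound of 4 does not rule out 4, but exhaustive search shows no assignment into 4 shelves of capacity 180 cm exists — the minimum is 5.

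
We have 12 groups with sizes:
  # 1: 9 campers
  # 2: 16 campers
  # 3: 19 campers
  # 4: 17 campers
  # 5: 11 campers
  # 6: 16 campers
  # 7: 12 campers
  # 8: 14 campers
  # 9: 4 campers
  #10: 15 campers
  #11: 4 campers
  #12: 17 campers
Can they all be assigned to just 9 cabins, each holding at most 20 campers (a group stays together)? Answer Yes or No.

A valid assignment using 9 cabins:
  cabin 1: 19 = 19
  cabin 2: 17 = 17
  cabin 3: 17 = 17
  cabin 4: 16 + 4 = 20
  cabin 5: 16 + 4 = 20
  cabin 6: 15 = 15
  cabin 7: 14 = 14
  cabin 8: 12 = 12
  cabin 9: 11 + 9 = 20
Every load is within 20 campers, so 9 cabins suffice.

Yes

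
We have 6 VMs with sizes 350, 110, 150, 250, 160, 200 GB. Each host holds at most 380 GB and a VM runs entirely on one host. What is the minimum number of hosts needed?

4

Total = 350 + 250 + 200 + 160 + 150 + 110 = 1220 GB.
Lower bound: ⌈1220/380⌉ = 4 hosts.
A packing using 4 hosts:
  host 1: 350 = 350
  host 2: 250 + 110 = 360
  host 3: 200 + 160 = 360
  host 4: 150 = 150
This matches the lower bound, so 4 is optimal.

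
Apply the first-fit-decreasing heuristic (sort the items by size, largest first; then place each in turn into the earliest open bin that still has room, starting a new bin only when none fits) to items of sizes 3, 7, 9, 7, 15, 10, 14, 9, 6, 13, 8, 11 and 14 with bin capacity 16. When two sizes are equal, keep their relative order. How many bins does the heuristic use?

9

Sorted descending: 15, 14, 14, 13, 11, 10, 9, 9, 8, 7, 7, 6, 3.
  15 → bin 1 (new)  [load 15/16]
  14 → bin 2 (new)  [load 14/16]
  14 → bin 3 (new)  [load 14/16]
  13 → bin 4 (new)  [load 13/16]
  11 → bin 5 (new)  [load 11/16]
  10 → bin 6 (new)  [load 10/16]
  9 → bin 7 (new)  [load 9/16]
  9 → bin 8 (new)  [load 9/16]
  8 → bin 9 (new)  [load 8/16]
  7 → bin 7  [load 16/16]
  7 → bin 8  [load 16/16]
  6 → bin 6  [load 16/16]
  3 → bin 4  [load 16/16]
9 bins opened.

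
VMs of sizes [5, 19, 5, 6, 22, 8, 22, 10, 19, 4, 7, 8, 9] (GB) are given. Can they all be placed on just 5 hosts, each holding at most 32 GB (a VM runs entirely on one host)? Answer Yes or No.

Yes

A valid assignment using 5 hosts:
  host 1: 22 + 10 = 32
  host 2: 22 + 9 = 31
  host 3: 19 + 8 + 5 = 32
  host 4: 19 + 8 + 5 = 32
  host 5: 7 + 6 + 4 = 17
Every load is within 32 GB, so 5 hosts suffice.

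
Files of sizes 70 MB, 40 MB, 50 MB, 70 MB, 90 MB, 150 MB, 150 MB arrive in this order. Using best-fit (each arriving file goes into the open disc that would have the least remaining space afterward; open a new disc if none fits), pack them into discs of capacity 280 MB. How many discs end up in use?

3

  70 → disc 1 (new)  [load 70/280]
  40 → disc 1  [load 110/280]
  50 → disc 1  [load 160/280]
  70 → disc 1  [load 230/280]
  90 → disc 2 (new)  [load 90/280]
  150 → disc 2  [load 240/280]
  150 → disc 3 (new)  [load 150/280]
3 discs opened.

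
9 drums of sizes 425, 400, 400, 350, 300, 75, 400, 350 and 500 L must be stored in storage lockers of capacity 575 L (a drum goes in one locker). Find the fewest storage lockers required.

Total = 500 + 425 + 400 + 400 + 400 + 350 + 350 + 300 + 75 = 3200 L.
Lower bound: ⌈3200/575⌉ = 6 storage lockers.
Also, 8 drums each exceed 575/2 L, and no two of those can share a locker, so at least 8 storage lockers are needed.
A packing using 8 storage lockers:
  locker 1: 500 + 75 = 575
  locker 2: 425 = 425
  locker 3: 400 = 400
  locker 4: 400 = 400
  locker 5: 400 = 400
  locker 6: 350 = 350
  locker 7: 350 = 350
  locker 8: 300 = 300
This matches the lower bound, so 8 is optimal.

8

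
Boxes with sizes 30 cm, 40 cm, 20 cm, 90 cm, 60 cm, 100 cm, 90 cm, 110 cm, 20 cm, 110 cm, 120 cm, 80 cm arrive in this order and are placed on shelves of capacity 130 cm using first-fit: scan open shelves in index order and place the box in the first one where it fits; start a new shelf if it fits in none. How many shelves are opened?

  30 → shelf 1 (new)  [load 30/130]
  40 → shelf 1  [load 70/130]
  20 → shelf 1  [load 90/130]
  90 → shelf 2 (new)  [load 90/130]
  60 → shelf 3 (new)  [load 60/130]
  100 → shelf 4 (new)  [load 100/130]
  90 → shelf 5 (new)  [load 90/130]
  110 → shelf 6 (new)  [load 110/130]
  20 → shelf 1  [load 110/130]
  110 → shelf 7 (new)  [load 110/130]
  120 → shelf 8 (new)  [load 120/130]
  80 → shelf 9 (new)  [load 80/130]
9 shelves opened.

9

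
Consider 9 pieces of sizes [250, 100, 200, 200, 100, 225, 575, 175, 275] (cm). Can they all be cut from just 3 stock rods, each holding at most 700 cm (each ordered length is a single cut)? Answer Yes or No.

Total = 2100 cm; ⌈2100/700⌉ = 3.
The bound of 3 does not rule out 3, but exhaustive search shows no assignment into 3 stock rods of capacity 700 cm exists — the minimum is 4.

No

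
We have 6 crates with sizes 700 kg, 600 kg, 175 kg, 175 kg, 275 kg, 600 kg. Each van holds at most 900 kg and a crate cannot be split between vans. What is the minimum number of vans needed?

3

Total = 700 + 600 + 600 + 275 + 175 + 175 = 2525 kg.
Lower bound: ⌈2525/900⌉ = 3 vans.
A packing using 3 vans:
  van 1: 700 + 175 = 875
  van 2: 600 + 275 = 875
  van 3: 600 + 175 = 775
This matches the lower bound, so 3 is optimal.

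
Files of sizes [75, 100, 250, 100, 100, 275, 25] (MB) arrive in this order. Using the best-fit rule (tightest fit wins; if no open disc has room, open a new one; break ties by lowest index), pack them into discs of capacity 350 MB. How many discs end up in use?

  75 → disc 1 (new)  [load 75/350]
  100 → disc 1  [load 175/350]
  250 → disc 2 (new)  [load 250/350]
  100 → disc 2  [load 350/350]
  100 → disc 1  [load 275/350]
  275 → disc 3 (new)  [load 275/350]
  25 → disc 1  [load 300/350]
3 discs opened.

3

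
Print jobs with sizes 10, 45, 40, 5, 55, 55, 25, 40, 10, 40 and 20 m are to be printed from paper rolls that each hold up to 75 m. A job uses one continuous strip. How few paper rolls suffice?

6

Total = 55 + 55 + 45 + 40 + 40 + 40 + 25 + 20 + 10 + 10 + 5 = 345 m.
Lower bound: ⌈345/75⌉ = 5 paper rolls.
Also, 6 print jobs each exceed 75/2 m, and no two of those can share a roll, so at least 6 paper rolls are needed.
A packing using 6 paper rolls:
  roll 1: 55 + 20 = 75
  roll 2: 55 + 10 + 10 = 75
  roll 3: 45 + 25 + 5 = 75
  roll 4: 40 = 40
  roll 5: 40 = 40
  roll 6: 40 = 40
This matches the lower bound, so 6 is optimal.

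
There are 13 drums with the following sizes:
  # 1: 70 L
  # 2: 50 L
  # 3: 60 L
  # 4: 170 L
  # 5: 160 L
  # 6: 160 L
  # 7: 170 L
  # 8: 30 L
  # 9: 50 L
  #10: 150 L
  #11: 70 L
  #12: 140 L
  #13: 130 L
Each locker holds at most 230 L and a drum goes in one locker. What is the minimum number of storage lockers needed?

Total = 170 + 170 + 160 + 160 + 150 + 140 + 130 + 70 + 70 + 60 + 50 + 50 + 30 = 1410 L.
Lower bound: ⌈1410/230⌉ = 7 storage lockers.
A packing using 7 storage lockers:
  locker 1: 170 + 60 = 230
  locker 2: 170 + 50 = 220
  locker 3: 160 + 70 = 230
  locker 4: 160 + 70 = 230
  locker 5: 150 + 50 + 30 = 230
  locker 6: 140 = 140
  locker 7: 130 = 130
This matches the lower bound, so 7 is optimal.

7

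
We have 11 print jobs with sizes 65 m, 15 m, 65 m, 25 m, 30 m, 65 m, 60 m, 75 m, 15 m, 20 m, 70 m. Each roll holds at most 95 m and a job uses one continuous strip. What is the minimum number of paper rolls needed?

6

Total = 75 + 70 + 65 + 65 + 65 + 60 + 30 + 25 + 20 + 15 + 15 = 505 m.
Lower bound: ⌈505/95⌉ = 6 paper rolls.
A packing using 6 paper rolls:
  roll 1: 75 + 20 = 95
  roll 2: 70 + 25 = 95
  roll 3: 65 + 30 = 95
  roll 4: 65 + 15 + 15 = 95
  roll 5: 65 = 65
  roll 6: 60 = 60
This matches the lower bound, so 6 is optimal.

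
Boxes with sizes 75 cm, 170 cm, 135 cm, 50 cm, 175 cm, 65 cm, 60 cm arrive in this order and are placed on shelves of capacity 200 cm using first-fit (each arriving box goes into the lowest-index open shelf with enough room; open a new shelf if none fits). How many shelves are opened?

4

  75 → shelf 1 (new)  [load 75/200]
  170 → shelf 2 (new)  [load 170/200]
  135 → shelf 3 (new)  [load 135/200]
  50 → shelf 1  [load 125/200]
  175 → shelf 4 (new)  [load 175/200]
  65 → shelf 1  [load 190/200]
  60 → shelf 3  [load 195/200]
4 shelves opened.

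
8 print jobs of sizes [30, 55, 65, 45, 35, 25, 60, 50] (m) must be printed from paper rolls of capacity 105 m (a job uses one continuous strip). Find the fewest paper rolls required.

Total = 65 + 60 + 55 + 50 + 45 + 35 + 30 + 25 = 365 m.
Lower bound: ⌈365/105⌉ = 4 paper rolls.
A packing using 4 paper rolls:
  roll 1: 65 + 35 = 100
  roll 2: 60 + 45 = 105
  roll 3: 55 + 50 = 105
  roll 4: 30 + 25 = 55
This matches the lower bound, so 4 is optimal.

4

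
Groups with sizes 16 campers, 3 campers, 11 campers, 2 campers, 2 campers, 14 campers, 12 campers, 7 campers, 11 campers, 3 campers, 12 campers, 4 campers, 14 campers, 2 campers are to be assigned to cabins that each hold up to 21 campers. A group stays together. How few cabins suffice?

7

Total = 16 + 14 + 14 + 12 + 12 + 11 + 11 + 7 + 4 + 3 + 3 + 2 + 2 + 2 = 113 campers.
Lower bound: ⌈113/21⌉ = 6 cabins.
Also, 7 groups each exceed 21/2 campers, and no two of those can share a cabin, so at least 7 cabins are needed.
A packing using 7 cabins:
  cabin 1: 16 + 4 = 20
  cabin 2: 14 + 7 = 21
  cabin 3: 14 + 3 + 3 = 20
  cabin 4: 12 + 2 + 2 + 2 = 18
  cabin 5: 12 = 12
  cabin 6: 11 = 11
  cabin 7: 11 = 11
This matches the lower bound, so 7 is optimal.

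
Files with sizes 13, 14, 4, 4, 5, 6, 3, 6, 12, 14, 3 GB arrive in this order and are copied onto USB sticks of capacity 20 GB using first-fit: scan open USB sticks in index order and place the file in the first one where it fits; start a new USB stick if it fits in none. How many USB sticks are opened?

5

  13 → USB stick 1 (new)  [load 13/20]
  14 → USB stick 2 (new)  [load 14/20]
  4 → USB stick 1  [load 17/20]
  4 → USB stick 2  [load 18/20]
  5 → USB stick 3 (new)  [load 5/20]
  6 → USB stick 3  [load 11/20]
  3 → USB stick 1  [load 20/20]
  6 → USB stick 3  [load 17/20]
  12 → USB stick 4 (new)  [load 12/20]
  14 → USB stick 5 (new)  [load 14/20]
  3 → USB stick 3  [load 20/20]
5 USB sticks opened.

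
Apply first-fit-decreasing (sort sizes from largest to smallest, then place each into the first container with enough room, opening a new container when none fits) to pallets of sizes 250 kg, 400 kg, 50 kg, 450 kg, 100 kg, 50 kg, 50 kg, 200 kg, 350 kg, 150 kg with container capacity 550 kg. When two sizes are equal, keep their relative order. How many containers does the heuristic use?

Sorted descending: 450, 400, 350, 250, 200, 150, 100, 50, 50, 50.
  450 → container 1 (new)  [load 450/550]
  400 → container 2 (new)  [load 400/550]
  350 → container 3 (new)  [load 350/550]
  250 → container 4 (new)  [load 250/550]
  200 → container 3  [load 550/550]
  150 → container 2  [load 550/550]
  100 → container 1  [load 550/550]
  50 → container 4  [load 300/550]
  50 → container 4  [load 350/550]
  50 → container 4  [load 400/550]
4 containers opened.

4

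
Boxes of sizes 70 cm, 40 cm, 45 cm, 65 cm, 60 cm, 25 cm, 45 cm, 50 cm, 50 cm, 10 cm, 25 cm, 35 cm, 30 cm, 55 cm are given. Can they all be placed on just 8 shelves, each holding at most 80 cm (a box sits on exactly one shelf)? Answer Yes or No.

No

Total = 605 cm; ⌈605/80⌉ = 8.
The bound of 8 does not rule out 8, but exhaustive search shows no assignment into 8 shelves of capacity 80 cm exists — the minimum is 9.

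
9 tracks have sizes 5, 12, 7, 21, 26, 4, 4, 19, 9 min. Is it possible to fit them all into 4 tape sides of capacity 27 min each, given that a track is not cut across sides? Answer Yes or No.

Total = 107 min; ⌈107/27⌉ = 4.
The bound of 4 does not rule out 4, but exhaustive search shows no assignment into 4 tape sides of capacity 27 min exists — the minimum is 5.

No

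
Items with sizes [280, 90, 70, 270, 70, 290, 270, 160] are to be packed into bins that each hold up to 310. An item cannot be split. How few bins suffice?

Total = 290 + 280 + 270 + 270 + 160 + 90 + 70 + 70 = 1500.
Lower bound: ⌈1500/310⌉ = 5 bins.
A packing using 6 bins:
  bin 1: 290 = 290
  bin 2: 280 = 280
  bin 3: 270 = 270
  bin 4: 270 = 270
  bin 5: 160 + 90 = 250
  bin 6: 70 + 70 = 140
No arrangement into 5 bins stays within capacity, so 6 is optimal.

6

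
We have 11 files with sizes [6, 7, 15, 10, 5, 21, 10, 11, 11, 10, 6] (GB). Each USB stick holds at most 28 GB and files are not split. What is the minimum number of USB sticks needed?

5

Total = 21 + 15 + 11 + 11 + 10 + 10 + 10 + 7 + 6 + 6 + 5 = 112 GB.
Lower bound: ⌈112/28⌉ = 4 USB sticks.
A packing using 5 USB sticks:
  USB stick 1: 21 + 7 = 28
  USB stick 2: 15 + 11 = 26
  USB stick 3: 11 + 10 + 6 = 27
  USB stick 4: 10 + 10 + 6 = 26
  USB stick 5: 5 = 5
No arrangement into 4 USB sticks stays within capacity, so 5 is optimal.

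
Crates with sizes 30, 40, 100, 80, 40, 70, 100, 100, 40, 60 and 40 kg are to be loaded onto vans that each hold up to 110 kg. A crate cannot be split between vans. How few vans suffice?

7

Total = 100 + 100 + 100 + 80 + 70 + 60 + 40 + 40 + 40 + 40 + 30 = 700 kg.
Lower bound: ⌈700/110⌉ = 7 vans.
A packing using 7 vans:
  van 1: 100 = 100
  van 2: 100 = 100
  van 3: 100 = 100
  van 4: 80 + 30 = 110
  van 5: 70 + 40 = 110
  van 6: 60 + 40 = 100
  van 7: 40 + 40 = 80
This matches the lower bound, so 7 is optimal.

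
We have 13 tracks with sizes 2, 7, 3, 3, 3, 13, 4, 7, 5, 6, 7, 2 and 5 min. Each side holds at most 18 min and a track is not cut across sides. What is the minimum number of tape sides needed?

4

Total = 13 + 7 + 7 + 7 + 6 + 5 + 5 + 4 + 3 + 3 + 3 + 2 + 2 = 67 min.
Lower bound: ⌈67/18⌉ = 4 tape sides.
A packing using 4 tape sides:
  side 1: 13 + 5 = 18
  side 2: 7 + 7 + 4 = 18
  side 3: 7 + 6 + 5 = 18
  side 4: 3 + 3 + 3 + 2 + 2 = 13
This matches the lower bound, so 4 is optimal.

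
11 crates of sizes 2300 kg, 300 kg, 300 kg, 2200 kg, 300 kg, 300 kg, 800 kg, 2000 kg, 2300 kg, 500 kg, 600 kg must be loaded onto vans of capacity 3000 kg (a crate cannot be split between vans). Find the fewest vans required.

Total = 2300 + 2300 + 2200 + 2000 + 800 + 600 + 500 + 300 + 300 + 300 + 300 = 11900 kg.
Lower bound: ⌈11900/3000⌉ = 4 vans.
A packing using 5 vans:
  van 1: 2300 + 600 = 2900
  van 2: 2300 + 500 = 2800
  van 3: 2200 + 800 = 3000
  van 4: 2000 + 300 + 300 + 300 = 2900
  van 5: 300 = 300
No arrangement into 4 vans stays within capacity, so 5 is optimal.

5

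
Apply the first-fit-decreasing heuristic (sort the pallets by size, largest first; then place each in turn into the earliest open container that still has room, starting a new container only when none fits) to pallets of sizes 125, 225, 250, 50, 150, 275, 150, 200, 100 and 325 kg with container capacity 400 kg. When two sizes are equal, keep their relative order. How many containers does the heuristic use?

5

Sorted descending: 325, 275, 250, 225, 200, 150, 150, 125, 100, 50.
  325 → container 1 (new)  [load 325/400]
  275 → container 2 (new)  [load 275/400]
  250 → container 3 (new)  [load 250/400]
  225 → container 4 (new)  [load 225/400]
  200 → container 5 (new)  [load 200/400]
  150 → container 3  [load 400/400]
  150 → container 4  [load 375/400]
  125 → container 2  [load 400/400]
  100 → container 5  [load 300/400]
  50 → container 1  [load 375/400]
5 containers opened.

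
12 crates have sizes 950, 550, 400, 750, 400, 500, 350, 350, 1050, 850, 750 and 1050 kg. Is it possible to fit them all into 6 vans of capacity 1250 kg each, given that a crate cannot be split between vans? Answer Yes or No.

No

Total = 7950 kg; ⌈7950/1250⌉ = 7.
At least 7 vans are required, but only 6 are allowed.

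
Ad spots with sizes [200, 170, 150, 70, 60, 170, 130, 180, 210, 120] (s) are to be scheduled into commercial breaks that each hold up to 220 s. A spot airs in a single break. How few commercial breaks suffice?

8

Total = 210 + 200 + 180 + 170 + 170 + 150 + 130 + 120 + 70 + 60 = 1460 s.
Lower bound: ⌈1460/220⌉ = 7 commercial breaks.
Also, 8 ad spots each exceed 110 s, and no two of those can share a break, so at least 8 commercial breaks are needed.
A packing using 8 commercial breaks:
  break 1: 210 = 210
  break 2: 200 = 200
  break 3: 180 = 180
  break 4: 170 = 170
  break 5: 170 = 170
  break 6: 150 + 70 = 220
  break 7: 130 + 60 = 190
  break 8: 120 = 120
This matches the lower bound, so 8 is optimal.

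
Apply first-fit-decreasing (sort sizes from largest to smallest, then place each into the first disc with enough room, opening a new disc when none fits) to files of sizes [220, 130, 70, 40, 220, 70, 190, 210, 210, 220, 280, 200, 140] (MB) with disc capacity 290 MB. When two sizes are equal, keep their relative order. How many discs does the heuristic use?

9

Sorted descending: 280, 220, 220, 220, 210, 210, 200, 190, 140, 130, 70, 70, 40.
  280 → disc 1 (new)  [load 280/290]
  220 → disc 2 (new)  [load 220/290]
  220 → disc 3 (new)  [load 220/290]
  220 → disc 4 (new)  [load 220/290]
  210 → disc 5 (new)  [load 210/290]
  210 → disc 6 (new)  [load 210/290]
  200 → disc 7 (new)  [load 200/290]
  190 → disc 8 (new)  [load 190/290]
  140 → disc 9 (new)  [load 140/290]
  130 → disc 9  [load 270/290]
  70 → disc 2  [load 290/290]
  70 → disc 3  [load 290/290]
  40 → disc 4  [load 260/290]
9 discs opened.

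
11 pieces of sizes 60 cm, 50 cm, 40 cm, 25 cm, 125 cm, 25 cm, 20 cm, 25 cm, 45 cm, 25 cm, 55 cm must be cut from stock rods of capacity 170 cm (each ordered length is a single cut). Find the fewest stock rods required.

Total = 125 + 60 + 55 + 50 + 45 + 40 + 25 + 25 + 25 + 25 + 20 = 495 cm.
Lower bound: ⌈495/170⌉ = 3 stock rods.
A packing using 3 stock rods:
  stock rod 1: 125 + 45 = 170
  stock rod 2: 60 + 55 + 50 = 165
  stock rod 3: 40 + 25 + 25 + 25 + 25 + 20 = 160
This matches the lower bound, so 3 is optimal.

3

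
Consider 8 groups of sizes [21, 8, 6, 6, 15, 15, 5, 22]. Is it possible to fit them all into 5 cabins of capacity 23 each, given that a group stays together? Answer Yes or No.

Yes

A valid assignment using 5 cabins:
  cabin 1: 22 = 22
  cabin 2: 21 = 21
  cabin 3: 15 + 8 = 23
  cabin 4: 15 + 6 = 21
  cabin 5: 6 + 5 = 11
Every load is within 23, so 5 cabins suffice.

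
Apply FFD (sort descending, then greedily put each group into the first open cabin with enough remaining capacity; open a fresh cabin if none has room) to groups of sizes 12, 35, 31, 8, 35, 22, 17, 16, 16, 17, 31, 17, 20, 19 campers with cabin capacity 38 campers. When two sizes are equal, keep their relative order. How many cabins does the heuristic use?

Sorted descending: 35, 35, 31, 31, 22, 20, 19, 17, 17, 17, 16, 16, 12, 8.
  35 → cabin 1 (new)  [load 35/38]
  35 → cabin 2 (new)  [load 35/38]
  31 → cabin 3 (new)  [load 31/38]
  31 → cabin 4 (new)  [load 31/38]
  22 → cabin 5 (new)  [load 22/38]
  20 → cabin 6 (new)  [load 20/38]
  19 → cabin 7 (new)  [load 19/38]
  17 → cabin 6  [load 37/38]
  17 → cabin 7  [load 36/38]
  17 → cabin 8 (new)  [load 17/38]
  16 → cabin 5  [load 38/38]
  16 → cabin 8  [load 33/38]
  12 → cabin 9 (new)  [load 12/38]
  8 → cabin 9  [load 20/38]
9 cabins opened.

9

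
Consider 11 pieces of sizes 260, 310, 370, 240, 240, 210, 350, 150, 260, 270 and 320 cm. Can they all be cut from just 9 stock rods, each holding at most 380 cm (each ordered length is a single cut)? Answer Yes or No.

Total = 2980 cm; ⌈2980/380⌉ = 8.
10 pieces each exceed half the capacity and cannot share a stock rod, forcing at least 10 stock rods.
At least 10 stock rods are required, but only 9 are allowed.

No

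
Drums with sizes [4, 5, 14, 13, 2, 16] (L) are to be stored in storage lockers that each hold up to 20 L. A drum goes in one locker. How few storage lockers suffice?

Total = 16 + 14 + 13 + 5 + 4 + 2 = 54 L.
Lower bound: ⌈54/20⌉ = 3 storage lockers.
A packing using 3 storage lockers:
  locker 1: 16 + 4 = 20
  locker 2: 14 + 5 = 19
  locker 3: 13 + 2 = 15
This matches the lower bound, so 3 is optimal.

3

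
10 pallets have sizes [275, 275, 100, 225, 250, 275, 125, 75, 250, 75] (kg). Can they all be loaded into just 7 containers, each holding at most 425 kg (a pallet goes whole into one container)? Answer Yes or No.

Yes

A valid assignment using 6 containers:
  container 1: 275 + 125 = 400
  container 2: 275 + 100 = 375
  container 3: 275 + 75 + 75 = 425
  container 4: 250 = 250
  container 5: 250 = 250
  container 6: 225 = 225
That uses only 6 ≤ 7, so 7 containers are enough.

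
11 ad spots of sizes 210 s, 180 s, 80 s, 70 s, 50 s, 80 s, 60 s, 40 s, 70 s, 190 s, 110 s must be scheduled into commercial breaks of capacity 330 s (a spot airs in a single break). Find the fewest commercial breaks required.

Total = 210 + 190 + 180 + 110 + 80 + 80 + 70 + 70 + 60 + 50 + 40 = 1140 s.
Lower bound: ⌈1140/330⌉ = 4 commercial breaks.
A packing using 4 commercial breaks:
  break 1: 210 + 110 = 320
  break 2: 190 + 80 + 60 = 330
  break 3: 180 + 80 + 70 = 330
  break 4: 70 + 50 + 40 = 160
This matches the lower bound, so 4 is optimal.

4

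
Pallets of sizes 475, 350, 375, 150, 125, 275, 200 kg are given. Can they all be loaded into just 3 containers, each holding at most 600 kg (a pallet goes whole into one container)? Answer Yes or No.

No

Total = 1950 kg; ⌈1950/600⌉ = 4.
At least 4 containers are required, but only 3 are allowed.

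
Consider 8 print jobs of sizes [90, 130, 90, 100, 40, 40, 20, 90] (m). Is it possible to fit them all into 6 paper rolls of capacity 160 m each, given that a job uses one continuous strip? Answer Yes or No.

Yes

A valid assignment using 5 paper rolls:
  roll 1: 130 + 20 = 150
  roll 2: 100 + 40 = 140
  roll 3: 90 + 40 = 130
  roll 4: 90 = 90
  roll 5: 90 = 90
That uses only 5 ≤ 6, so 6 paper rolls are enough.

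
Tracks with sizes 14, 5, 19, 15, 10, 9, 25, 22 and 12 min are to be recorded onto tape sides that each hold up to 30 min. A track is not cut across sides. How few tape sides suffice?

Total = 25 + 22 + 19 + 15 + 14 + 12 + 10 + 9 + 5 = 131 min.
Lower bound: ⌈131/30⌉ = 5 tape sides.
A packing using 5 tape sides:
  side 1: 25 + 5 = 30
  side 2: 22 = 22
  side 3: 19 + 10 = 29
  side 4: 15 + 14 = 29
  side 5: 12 + 9 = 21
This matches the lower bound, so 5 is optimal.

5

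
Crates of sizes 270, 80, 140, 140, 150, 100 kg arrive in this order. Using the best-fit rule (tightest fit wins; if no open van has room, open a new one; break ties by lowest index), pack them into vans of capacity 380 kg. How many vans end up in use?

3

  270 → van 1 (new)  [load 270/380]
  80 → van 1  [load 350/380]
  140 → van 2 (new)  [load 140/380]
  140 → van 2  [load 280/380]
  150 → van 3 (new)  [load 150/380]
  100 → van 2  [load 380/380]
3 vans opened.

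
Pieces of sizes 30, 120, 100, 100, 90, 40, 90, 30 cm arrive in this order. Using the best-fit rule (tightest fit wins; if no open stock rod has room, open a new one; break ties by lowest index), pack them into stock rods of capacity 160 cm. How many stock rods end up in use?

  30 → stock rod 1 (new)  [load 30/160]
  120 → stock rod 1  [load 150/160]
  100 → stock rod 2 (new)  [load 100/160]
  100 → stock rod 3 (new)  [load 100/160]
  90 → stock rod 4 (new)  [load 90/160]
  40 → stock rod 2  [load 140/160]
  90 → stock rod 5 (new)  [load 90/160]
  30 → stock rod 3  [load 130/160]
5 stock rods opened.

5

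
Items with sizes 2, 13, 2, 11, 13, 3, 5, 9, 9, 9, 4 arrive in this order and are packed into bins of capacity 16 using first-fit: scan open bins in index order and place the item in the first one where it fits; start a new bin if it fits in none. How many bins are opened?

6

  2 → bin 1 (new)  [load 2/16]
  13 → bin 1  [load 15/16]
  2 → bin 2 (new)  [load 2/16]
  11 → bin 2  [load 13/16]
  13 → bin 3 (new)  [load 13/16]
  3 → bin 2  [load 16/16]
  5 → bin 4 (new)  [load 5/16]
  9 → bin 4  [load 14/16]
  9 → bin 5 (new)  [load 9/16]
  9 → bin 6 (new)  [load 9/16]
  4 → bin 5  [load 13/16]
6 bins opened.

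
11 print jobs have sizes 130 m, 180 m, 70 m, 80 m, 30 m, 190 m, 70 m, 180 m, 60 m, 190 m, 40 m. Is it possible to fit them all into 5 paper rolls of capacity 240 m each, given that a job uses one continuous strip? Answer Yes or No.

Total = 1220 m; ⌈1220/240⌉ = 6.
At least 6 paper rolls are required, but only 5 are allowed.

No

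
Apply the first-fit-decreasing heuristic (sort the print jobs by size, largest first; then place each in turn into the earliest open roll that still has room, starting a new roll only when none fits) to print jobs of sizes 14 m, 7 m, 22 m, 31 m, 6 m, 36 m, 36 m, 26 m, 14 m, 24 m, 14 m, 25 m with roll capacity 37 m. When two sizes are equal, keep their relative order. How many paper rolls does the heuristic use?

Sorted descending: 36, 36, 31, 26, 25, 24, 22, 14, 14, 14, 7, 6.
  36 → roll 1 (new)  [load 36/37]
  36 → roll 2 (new)  [load 36/37]
  31 → roll 3 (new)  [load 31/37]
  26 → roll 4 (new)  [load 26/37]
  25 → roll 5 (new)  [load 25/37]
  24 → roll 6 (new)  [load 24/37]
  22 → roll 7 (new)  [load 22/37]
  14 → roll 7  [load 36/37]
  14 → roll 8 (new)  [load 14/37]
  14 → roll 8  [load 28/37]
  7 → roll 4  [load 33/37]
  6 → roll 3  [load 37/37]
8 paper rolls opened.

8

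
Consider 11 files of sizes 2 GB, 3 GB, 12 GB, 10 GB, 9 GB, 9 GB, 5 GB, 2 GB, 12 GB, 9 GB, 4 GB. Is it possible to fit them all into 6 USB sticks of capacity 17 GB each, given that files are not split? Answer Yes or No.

A valid assignment using 6 USB sticks:
  USB stick 1: 12 + 5 = 17
  USB stick 2: 12 + 4 = 16
  USB stick 3: 10 + 3 + 2 + 2 = 17
  USB stick 4: 9 = 9
  USB stick 5: 9 = 9
  USB stick 6: 9 = 9
Every load is within 17 GB, so 6 USB sticks suffice.

Yes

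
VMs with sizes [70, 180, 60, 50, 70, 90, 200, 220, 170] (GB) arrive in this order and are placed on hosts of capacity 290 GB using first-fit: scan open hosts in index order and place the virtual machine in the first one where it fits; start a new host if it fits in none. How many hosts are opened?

5

  70 → host 1 (new)  [load 70/290]
  180 → host 1  [load 250/290]
  60 → host 2 (new)  [load 60/290]
  50 → host 2  [load 110/290]
  70 → host 2  [load 180/290]
  90 → host 2  [load 270/290]
  200 → host 3 (new)  [load 200/290]
  220 → host 4 (new)  [load 220/290]
  170 → host 5 (new)  [load 170/290]
5 hosts opened.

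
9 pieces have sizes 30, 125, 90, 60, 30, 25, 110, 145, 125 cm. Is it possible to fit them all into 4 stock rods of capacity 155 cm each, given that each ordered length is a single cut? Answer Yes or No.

Total = 740 cm; ⌈740/155⌉ = 5.
At least 5 stock rods are required, but only 4 are allowed.

No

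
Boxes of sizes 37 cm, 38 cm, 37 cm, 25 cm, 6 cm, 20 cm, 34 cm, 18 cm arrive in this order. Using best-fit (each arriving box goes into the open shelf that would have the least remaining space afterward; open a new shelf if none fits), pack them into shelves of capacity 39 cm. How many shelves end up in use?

  37 → shelf 1 (new)  [load 37/39]
  38 → shelf 2 (new)  [load 38/39]
  37 → shelf 3 (new)  [load 37/39]
  25 → shelf 4 (new)  [load 25/39]
  6 → shelf 4  [load 31/39]
  20 → shelf 5 (new)  [load 20/39]
  34 → shelf 6 (new)  [load 34/39]
  18 → shelf 5  [load 38/39]
6 shelves opened.

6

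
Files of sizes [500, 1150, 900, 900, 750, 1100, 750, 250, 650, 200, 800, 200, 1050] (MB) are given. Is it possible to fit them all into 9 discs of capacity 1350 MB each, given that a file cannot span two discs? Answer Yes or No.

A valid assignment using 9 discs:
  disc 1: 1150 + 200 = 1350
  disc 2: 1100 + 250 = 1350
  disc 3: 1050 + 200 = 1250
  disc 4: 900 = 900
  disc 5: 900 = 900
  disc 6: 800 + 500 = 1300
  disc 7: 750 = 750
  disc 8: 750 = 750
  disc 9: 650 = 650
Every load is within 1350 MB, so 9 discs suffice.

Yes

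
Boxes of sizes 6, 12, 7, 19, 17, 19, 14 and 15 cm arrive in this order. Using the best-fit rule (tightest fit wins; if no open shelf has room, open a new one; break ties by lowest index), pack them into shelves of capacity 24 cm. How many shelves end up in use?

6

  6 → shelf 1 (new)  [load 6/24]
  12 → shelf 1  [load 18/24]
  7 → shelf 2 (new)  [load 7/24]
  19 → shelf 3 (new)  [load 19/24]
  17 → shelf 2  [load 24/24]
  19 → shelf 4 (new)  [load 19/24]
  14 → shelf 5 (new)  [load 14/24]
  15 → shelf 6 (new)  [load 15/24]
6 shelves opened.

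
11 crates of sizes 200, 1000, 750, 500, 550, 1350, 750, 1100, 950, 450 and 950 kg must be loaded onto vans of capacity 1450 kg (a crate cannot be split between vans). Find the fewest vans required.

Total = 1350 + 1100 + 1000 + 950 + 950 + 750 + 750 + 550 + 500 + 450 + 200 = 8550 kg.
Lower bound: ⌈8550/1450⌉ = 6 vans.
Also, 7 crates each exceed 725 kg, and no two of those can share a van, so at least 7 vans are needed.
A packing using 7 vans:
  van 1: 1350 = 1350
  van 2: 1100 + 200 = 1300
  van 3: 1000 + 450 = 1450
  van 4: 950 + 500 = 1450
  van 5: 950 = 950
  van 6: 750 + 550 = 1300
  van 7: 750 = 750
This matches the lower bound, so 7 is optimal.

7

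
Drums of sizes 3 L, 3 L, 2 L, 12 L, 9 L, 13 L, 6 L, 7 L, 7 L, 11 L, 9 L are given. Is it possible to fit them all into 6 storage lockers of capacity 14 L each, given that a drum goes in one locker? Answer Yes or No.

Total = 82 L; ⌈82/14⌉ = 6.
The bound of 6 does not rule out 6, but exhaustive search shows no assignment into 6 storage lockers of capacity 14 L exists — the minimum is 7.

No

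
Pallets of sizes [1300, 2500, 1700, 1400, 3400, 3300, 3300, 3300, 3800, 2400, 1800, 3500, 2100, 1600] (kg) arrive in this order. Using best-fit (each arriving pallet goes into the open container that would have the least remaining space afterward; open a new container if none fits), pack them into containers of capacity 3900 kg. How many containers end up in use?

11

  1300 → container 1 (new)  [load 1300/3900]
  2500 → container 1  [load 3800/3900]
  1700 → container 2 (new)  [load 1700/3900]
  1400 → container 2  [load 3100/3900]
  3400 → container 3 (new)  [load 3400/3900]
  3300 → container 4 (new)  [load 3300/3900]
  3300 → container 5 (new)  [load 3300/3900]
  3300 → container 6 (new)  [load 3300/3900]
  3800 → container 7 (new)  [load 3800/3900]
  2400 → container 8 (new)  [load 2400/3900]
  1800 → container 9 (new)  [load 1800/3900]
  3500 → container 10 (new)  [load 3500/3900]
  2100 → container 9  [load 3900/3900]
  1600 → container 11 (new)  [load 1600/3900]
11 containers opened.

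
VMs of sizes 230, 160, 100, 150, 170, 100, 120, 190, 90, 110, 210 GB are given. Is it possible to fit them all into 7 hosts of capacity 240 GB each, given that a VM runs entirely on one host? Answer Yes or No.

Total = 1630 GB; ⌈1630/240⌉ = 7.
The bound of 7 does not rule out 7, but exhaustive search shows no assignment into 7 hosts of capacity 240 GB exists — the minimum is 8.

No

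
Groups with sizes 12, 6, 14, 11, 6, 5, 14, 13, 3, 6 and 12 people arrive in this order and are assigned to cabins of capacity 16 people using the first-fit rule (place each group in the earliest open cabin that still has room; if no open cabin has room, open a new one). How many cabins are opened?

  12 → cabin 1 (new)  [load 12/16]
  6 → cabin 2 (new)  [load 6/16]
  14 → cabin 3 (new)  [load 14/16]
  11 → cabin 4 (new)  [load 11/16]
  6 → cabin 2  [load 12/16]
  5 → cabin 4  [load 16/16]
  14 → cabin 5 (new)  [load 14/16]
  13 → cabin 6 (new)  [load 13/16]
  3 → cabin 1  [load 15/16]
  6 → cabin 7 (new)  [load 6/16]
  12 → cabin 8 (new)  [load 12/16]
8 cabins opened.

8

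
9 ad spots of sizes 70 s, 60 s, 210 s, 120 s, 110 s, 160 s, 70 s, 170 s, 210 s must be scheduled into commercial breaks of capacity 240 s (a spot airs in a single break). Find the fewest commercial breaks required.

6

Total = 210 + 210 + 170 + 160 + 120 + 110 + 70 + 70 + 60 = 1180 s.
Lower bound: ⌈1180/240⌉ = 5 commercial breaks.
A packing using 6 commercial breaks:
  break 1: 210 = 210
  break 2: 210 = 210
  break 3: 170 + 70 = 240
  break 4: 160 + 70 = 230
  break 5: 120 + 110 = 230
  break 6: 60 = 60
No arrangement into 5 commercial breaks stays within capacity, so 6 is optimal.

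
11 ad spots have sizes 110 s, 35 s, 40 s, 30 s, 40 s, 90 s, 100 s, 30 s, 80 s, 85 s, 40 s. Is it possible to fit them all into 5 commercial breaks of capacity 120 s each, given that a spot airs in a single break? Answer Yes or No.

Total = 680 s; ⌈680/120⌉ = 6.
At least 6 commercial breaks are required, but only 5 are allowed.

No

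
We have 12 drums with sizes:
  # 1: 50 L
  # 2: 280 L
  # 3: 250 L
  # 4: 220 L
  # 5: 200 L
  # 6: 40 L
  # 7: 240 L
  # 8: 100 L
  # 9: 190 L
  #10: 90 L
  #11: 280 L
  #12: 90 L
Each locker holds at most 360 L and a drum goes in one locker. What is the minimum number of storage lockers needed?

Total = 280 + 280 + 250 + 240 + 220 + 200 + 190 + 100 + 90 + 90 + 50 + 40 = 2030 L.
Lower bound: ⌈2030/360⌉ = 6 storage lockers.
Also, 7 drums each exceed 180 L, and no two of those can share a locker, so at least 7 storage lockers are needed.
A packing using 7 storage lockers:
  locker 1: 280 + 50 = 330
  locker 2: 280 + 40 = 320
  locker 3: 250 + 100 = 350
  locker 4: 240 + 90 = 330
  locker 5: 220 + 90 = 310
  locker 6: 200 = 200
  locker 7: 190 = 190
This matches the lower bound, so 7 is optimal.

7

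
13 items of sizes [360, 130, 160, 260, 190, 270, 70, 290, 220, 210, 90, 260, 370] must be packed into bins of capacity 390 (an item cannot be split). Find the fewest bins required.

9

Total = 370 + 360 + 290 + 270 + 260 + 260 + 220 + 210 + 190 + 160 + 130 + 90 + 70 = 2880.
Lower bound: ⌈2880/390⌉ = 8 bins.
A packing using 9 bins:
  bin 1: 370 = 370
  bin 2: 360 = 360
  bin 3: 290 + 90 = 380
  bin 4: 270 + 70 = 340
  bin 5: 260 + 130 = 390
  bin 6: 260 = 260
  bin 7: 220 + 160 = 380
  bin 8: 210 = 210
  bin 9: 190 = 190
No arrangement into 8 bins stays within capacity, so 9 is optimal.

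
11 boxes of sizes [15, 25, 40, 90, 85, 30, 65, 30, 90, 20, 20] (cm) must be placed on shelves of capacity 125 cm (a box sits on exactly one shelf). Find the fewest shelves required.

Total = 90 + 90 + 85 + 65 + 40 + 30 + 30 + 25 + 20 + 20 + 15 = 510 cm.
Lower bound: ⌈510/125⌉ = 5 shelves.
A packing using 5 shelves:
  shelf 1: 90 + 30 = 120
  shelf 2: 90 + 30 = 120
  shelf 3: 85 + 40 = 125
  shelf 4: 65 + 25 + 20 + 15 = 125
  shelf 5: 20 = 20
This matches the lower bound, so 5 is optimal.

5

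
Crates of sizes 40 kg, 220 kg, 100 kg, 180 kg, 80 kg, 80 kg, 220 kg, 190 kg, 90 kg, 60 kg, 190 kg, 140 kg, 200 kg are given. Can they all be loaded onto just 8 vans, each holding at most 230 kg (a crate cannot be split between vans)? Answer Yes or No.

Total = 1790 kg; ⌈1790/230⌉ = 8.
The bound of 8 does not rule out 8, but exhaustive search shows no assignment into 8 vans of capacity 230 kg exists — the minimum is 9.

No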